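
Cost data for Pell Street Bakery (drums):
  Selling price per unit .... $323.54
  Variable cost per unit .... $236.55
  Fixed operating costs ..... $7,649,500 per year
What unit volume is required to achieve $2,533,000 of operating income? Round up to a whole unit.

Contribution margin per unit = $323.54 − $236.55 = $86.99.
Units = (FC + target) / CM = ($7,649,500 + $2,533,000) / $86.99 = 117,053.68, so 117,054 drums.

117,054 drums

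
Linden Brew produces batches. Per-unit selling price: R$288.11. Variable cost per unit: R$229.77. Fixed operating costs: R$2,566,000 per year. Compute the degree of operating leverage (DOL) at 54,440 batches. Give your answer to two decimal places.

5.21

Contribution at this volume is 54,440 × R$58.34 = R$3,176,029.60.
Operating income = contribution − fixed costs = R$3,176,029.60 − R$2,566,000 = R$610,029.60.
So DOL = total CM / EBIT = R$3,176,029.60 / R$610,029.60 = 5.2064.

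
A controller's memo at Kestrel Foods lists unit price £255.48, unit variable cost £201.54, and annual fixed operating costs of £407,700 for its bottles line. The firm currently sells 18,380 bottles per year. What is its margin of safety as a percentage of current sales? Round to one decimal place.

Unit CM = price − variable cost = £255.48 − £201.54 = £53.94. Break-even units = £407,700 ÷ £53.94 = 7,558.40; break-even revenue = 7,558.40 × £255.48 = £1,931,019.58.
Actual sales revenue = 18,380 × £255.48 = £4,695,722.40.
Margin of safety = (£4,695,722.40 − £1,931,019.58) ÷ £4,695,722.40 = 58.9%.

58.9%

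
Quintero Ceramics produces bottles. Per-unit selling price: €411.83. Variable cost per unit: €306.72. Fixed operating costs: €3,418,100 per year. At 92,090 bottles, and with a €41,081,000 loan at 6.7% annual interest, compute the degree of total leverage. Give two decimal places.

At 92,090 units, contribution = 92,090 × €105.11 = €9,679,579.90.
EBIT = €9,679,579.90 − €3,418,100 = €6,261,479.90. Interest = €2,752,427.00.
DOL = €9,679,579.90 ÷ €6,261,479.90 = 1.5459; DFL = €6,261,479.90 ÷ €3,509,052.90 = 1.7844.
Combined leverage = 1.5459 × 1.7844 = 2.7585.

2.76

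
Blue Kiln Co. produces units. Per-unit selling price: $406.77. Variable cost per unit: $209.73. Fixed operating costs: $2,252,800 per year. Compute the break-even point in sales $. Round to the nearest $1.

Contribution margin per unit = $406.77 − $209.73 = $197.04, a CM ratio of $197.04 ÷ $406.77 = 0.4844.
Break-even revenue = fixed costs × price ÷ CM = $2,252,800 × $406.77 ÷ $197.04 = $4,650,687.

$4,650,687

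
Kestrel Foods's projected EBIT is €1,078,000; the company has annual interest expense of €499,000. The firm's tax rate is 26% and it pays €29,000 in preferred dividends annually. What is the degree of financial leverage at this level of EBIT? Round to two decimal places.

2.00

Annual interest charges come to €499,000.00.
Preferred dividends grossed up pre-tax: €29,000 / (1 − 0.26) = €39,189.19.
DFL = EBIT ÷ [EBIT − I − D_p/(1−t)] = €1,078,000 ÷ [€1,078,000 − €499,000.00 − €39,189.19] = €1,078,000 ÷ €539,810.81 = 1.9970.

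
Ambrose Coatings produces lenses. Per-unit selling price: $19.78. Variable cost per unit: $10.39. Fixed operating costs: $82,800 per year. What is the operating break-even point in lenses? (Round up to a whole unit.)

Each unit contributes $19.78 − $10.39 = $9.39.
Break-even volume = fixed costs ÷ CM per unit = $82,800 ÷ $9.39 = 8,817.89, so 8,818 lenses.

8,818 lenses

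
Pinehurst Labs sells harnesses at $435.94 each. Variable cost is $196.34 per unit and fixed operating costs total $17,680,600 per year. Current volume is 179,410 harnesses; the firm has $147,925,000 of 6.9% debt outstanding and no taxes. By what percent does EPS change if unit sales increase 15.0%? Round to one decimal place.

+42.7%

Contribution at this volume is 179,410 × $239.60 = $42,986,636.00.
EBIT = $42,986,636.00 − $17,680,600 = $25,306,036.00.
Interest = $10,206,825.00, so EBIT − I = $15,099,211.00.
DCL = total CM / (EBIT − I) = $42,986,636.00 / $15,099,211.00 = 2.8469.
%ΔEPS = DCL × %ΔSales = 2.8469 × +15.0% = +42.7%.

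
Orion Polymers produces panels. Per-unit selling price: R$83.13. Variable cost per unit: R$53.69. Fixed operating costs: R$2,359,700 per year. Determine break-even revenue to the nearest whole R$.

R$6,663,107

Contribution margin per unit = R$83.13 − R$53.69 = R$29.44, a CM ratio of R$29.44 ÷ R$83.13 = 0.3541.
Break-even sales = FC ÷ CM ratio = R$2,359,700 × R$83.13 / R$29.44 = R$6,663,107.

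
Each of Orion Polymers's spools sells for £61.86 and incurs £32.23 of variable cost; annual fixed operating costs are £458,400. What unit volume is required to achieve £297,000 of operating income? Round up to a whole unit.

25,495 spools

Each unit contributes £61.86 − £32.23 = £29.63.
Need Q such that Q × £29.63 − £458,400 = £297,000, i.e. Q = £755,400 / £29.63 = 25,494.43 → 25,495.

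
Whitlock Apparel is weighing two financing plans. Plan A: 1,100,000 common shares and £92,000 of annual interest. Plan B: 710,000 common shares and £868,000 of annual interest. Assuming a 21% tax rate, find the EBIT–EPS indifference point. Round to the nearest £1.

At indifference, (EBIT − 92,000)(1 − t)/1,100,000 = (EBIT − 868,000)(1 − t)/710,000.
Cancelling (1 − t) and cross-multiplying: 710,000·(EBIT − 92,000) = 1,100,000·(EBIT − 868,000).
EBIT × (1,100,000 − 710,000) = 868,000 × 1,100,000 − 92,000 × 710,000 = 889,480,000,000, so EBIT = 889,480,000,000 ÷ 390,000 = 2,280,717.95.

£2,280,718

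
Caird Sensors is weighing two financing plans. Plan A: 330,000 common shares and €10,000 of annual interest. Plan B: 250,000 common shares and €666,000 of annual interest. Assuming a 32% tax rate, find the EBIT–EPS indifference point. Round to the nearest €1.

€2,716,000

At indifference, (EBIT − 10,000)(1 − t)/330,000 = (EBIT − 666,000)(1 − t)/250,000.
The (1 − t) factor cancels: (EBIT − 10,000) × 250,000 = (EBIT − 666,000) × 330,000.
Solving, EBIT = (666,000·330,000 − 10,000·250,000) / (330,000 − 250,000) = 217,280,000,000 / 80,000 = 2,716,000.00.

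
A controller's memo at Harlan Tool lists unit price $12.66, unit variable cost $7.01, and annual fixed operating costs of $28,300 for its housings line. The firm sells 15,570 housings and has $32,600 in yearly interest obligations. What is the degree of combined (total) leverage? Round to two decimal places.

At 15,570 units, contribution = 15,570 × $5.65 = $87,970.50.
Operating income = contribution − fixed costs = $87,970.50 − $28,300 = $59,670.50. Interest = $32,600.00.
DOL = $87,970.50 ÷ $59,670.50 = 1.4743; DFL = $59,670.50 ÷ $27,070.50 = 2.2043.
DCL = DOL × DFL = 1.4743 × 2.2043 = 3.2498.

3.25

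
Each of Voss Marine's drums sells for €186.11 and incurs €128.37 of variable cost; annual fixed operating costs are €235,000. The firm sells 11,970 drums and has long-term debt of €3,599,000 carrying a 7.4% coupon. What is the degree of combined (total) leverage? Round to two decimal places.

3.64

Contribution at this volume is 11,970 × €57.74 = €691,147.80.
EBIT = €691,147.80 − €235,000 = €456,147.80. Interest = €266,326.00.
DOL = €691,147.80 ÷ €456,147.80 = 1.5152; DFL = €456,147.80 ÷ €189,821.80 = 2.4030.
DCL = DOL × DFL = 1.5152 × 2.4030 = 3.6410.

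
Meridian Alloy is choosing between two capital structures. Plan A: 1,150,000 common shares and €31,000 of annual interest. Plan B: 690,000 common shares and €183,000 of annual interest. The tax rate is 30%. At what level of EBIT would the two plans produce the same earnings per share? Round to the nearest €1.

Set EPS_A = EPS_B: (EBIT − €31,000)(1 − 0.30) ÷ 1,150,000 = (EBIT − €183,000)(1 − 0.30) ÷ 690,000.
Cancelling (1 − t) and cross-multiplying: 690,000·(EBIT − 31,000) = 1,150,000·(EBIT − 183,000).
EBIT × (1,150,000 − 690,000) = 183,000 × 1,150,000 − 31,000 × 690,000 = 189,060,000,000, so EBIT = 189,060,000,000 ÷ 460,000 = 411,000.00.

€411,000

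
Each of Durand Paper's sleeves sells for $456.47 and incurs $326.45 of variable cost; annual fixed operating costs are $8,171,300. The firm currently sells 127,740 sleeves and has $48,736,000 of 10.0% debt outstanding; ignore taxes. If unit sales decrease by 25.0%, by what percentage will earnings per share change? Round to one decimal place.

Total contribution margin = 127,740 × $130.02 = $16,608,754.80.
Operating income = contribution − fixed costs = $16,608,754.80 − $8,171,300 = $8,437,454.80.
Interest = $4,873,600.00, so EBIT − I = $3,563,854.80.
DCL = total CM / (EBIT − I) = $16,608,754.80 / $3,563,854.80 = 4.6603.
EPS therefore changes by 4.6603 × (-25.0%) = -116.5%.

-116.5%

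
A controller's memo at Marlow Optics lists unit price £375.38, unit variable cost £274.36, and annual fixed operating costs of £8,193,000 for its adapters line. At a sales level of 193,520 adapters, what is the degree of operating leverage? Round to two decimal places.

Contribution at this volume is 193,520 × £101.02 = £19,549,390.40.
EBIT = £19,549,390.40 − £8,193,000 = £11,356,390.40.
DOL = contribution ÷ EBIT = £19,549,390.40 ÷ £11,356,390.40 = 1.7214.

1.72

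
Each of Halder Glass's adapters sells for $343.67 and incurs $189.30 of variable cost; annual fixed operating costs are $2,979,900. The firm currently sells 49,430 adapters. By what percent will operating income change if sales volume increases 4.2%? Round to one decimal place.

+6.9%

Total contribution margin = 49,430 × $154.37 = $7,630,509.10.
Operating income = contribution − fixed costs = $7,630,509.10 − $2,979,900 = $4,650,609.10.
Degree of operating leverage = $7,630,509.10 / $4,650,609.10 = 1.6408.
Operating income changes by 1.6408 × +4.2% = +6.9%.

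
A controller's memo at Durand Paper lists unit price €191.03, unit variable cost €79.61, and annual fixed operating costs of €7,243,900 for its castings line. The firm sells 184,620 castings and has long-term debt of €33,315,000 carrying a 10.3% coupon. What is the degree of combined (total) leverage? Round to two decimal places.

Total contribution margin = 184,620 × €111.42 = €20,570,360.40.
Subtracting fixed costs: EBIT = €20,570,360.40 − €7,243,900 = €13,326,460.40. Interest = €3,431,445.00, so EBIT − I = €9,895,015.40.
Degree of total leverage = total CM / (EBIT − interest) = €20,570,360.40 / €9,895,015.40 = 2.0789.

2.08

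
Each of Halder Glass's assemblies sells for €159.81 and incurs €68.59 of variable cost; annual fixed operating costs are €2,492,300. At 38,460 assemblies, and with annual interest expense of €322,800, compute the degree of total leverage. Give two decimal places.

5.06

At 38,460 units, contribution = 38,460 × €91.22 = €3,508,321.20.
Subtracting fixed costs: EBIT = €3,508,321.20 − €2,492,300 = €1,016,021.20. Interest = €322,800.00, so EBIT − I = €693,221.20.
Degree of total leverage = total CM / (EBIT − interest) = €3,508,321.20 / €693,221.20 = 5.0609.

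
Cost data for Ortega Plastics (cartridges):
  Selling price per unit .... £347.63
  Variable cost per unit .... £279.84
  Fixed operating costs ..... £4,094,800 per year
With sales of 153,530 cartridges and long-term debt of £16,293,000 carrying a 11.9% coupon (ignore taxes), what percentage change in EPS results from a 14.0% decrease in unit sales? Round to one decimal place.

Total contribution margin = 153,530 × £67.79 = £10,407,798.70.
EBIT = £10,407,798.70 − £4,094,800 = £6,312,998.70.
After interest of £1,938,867.00, pre-tax earnings = £4,374,131.70.
Degree of combined leverage = contribution ÷ (EBIT − I) = £10,407,798.70 ÷ £4,374,131.70 = 2.3794.
%ΔEPS = DCL × %ΔSales = 2.3794 × -14.0% = -33.3%.

-33.3%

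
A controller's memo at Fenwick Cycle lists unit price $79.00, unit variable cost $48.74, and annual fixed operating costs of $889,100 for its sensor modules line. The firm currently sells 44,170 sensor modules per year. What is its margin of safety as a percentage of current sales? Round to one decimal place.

33.5%

Contribution margin per unit = $79.00 − $48.74 = $30.26. Break-even units = $889,100 ÷ $30.26 = 29,382.02; break-even revenue = 29,382.02 × $79.00 = $2,321,179.78.
Actual sales revenue = 44,170 × $79.00 = $3,489,430.00.
Margin of safety = ($3,489,430.00 − $2,321,179.78) ÷ $3,489,430.00 = 33.5%.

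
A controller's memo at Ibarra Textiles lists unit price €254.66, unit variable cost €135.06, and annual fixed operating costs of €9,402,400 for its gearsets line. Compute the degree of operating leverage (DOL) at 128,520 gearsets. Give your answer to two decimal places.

2.58

Contribution at this volume is 128,520 × €119.60 = €15,370,992.00.
Subtracting fixed costs: EBIT = €15,370,992.00 − €9,402,400 = €5,968,592.00.
Degree of operating leverage = €15,370,992.00 / €5,968,592.00 = 2.5753.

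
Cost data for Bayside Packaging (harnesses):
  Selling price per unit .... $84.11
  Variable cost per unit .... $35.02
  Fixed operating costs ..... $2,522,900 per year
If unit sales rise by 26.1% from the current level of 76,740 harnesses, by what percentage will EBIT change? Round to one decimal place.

Total contribution margin = 76,740 × $49.09 = $3,767,166.60.
EBIT = $3,767,166.60 − $2,522,900 = $1,244,266.60.
So DOL = total CM / EBIT = $3,767,166.60 / $1,244,266.60 = 3.0276.
So EBIT moves 3.0276 × (+26.1%) = +79.0%.

+79.0%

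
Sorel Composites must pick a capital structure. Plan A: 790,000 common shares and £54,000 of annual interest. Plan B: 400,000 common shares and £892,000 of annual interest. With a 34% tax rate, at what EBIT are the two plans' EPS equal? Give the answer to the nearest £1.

£1,751,487

Set EPS_A = EPS_B: (EBIT − £54,000)(1 − 0.34) ÷ 790,000 = (EBIT − £892,000)(1 − 0.34) ÷ 400,000.
Cancelling (1 − t) and cross-multiplying: 400,000·(EBIT − 54,000) = 790,000·(EBIT − 892,000).
Solving, EBIT = (892,000·790,000 − 54,000·400,000) / (790,000 − 400,000) = 683,080,000,000 / 390,000 = 1,751,487.18.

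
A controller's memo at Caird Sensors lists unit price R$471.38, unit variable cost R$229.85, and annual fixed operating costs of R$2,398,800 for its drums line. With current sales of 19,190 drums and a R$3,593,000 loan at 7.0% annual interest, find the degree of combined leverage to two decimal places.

2.34

Contribution at this volume is 19,190 × R$241.53 = R$4,634,960.70.
Subtracting fixed costs: EBIT = R$4,634,960.70 − R$2,398,800 = R$2,236,160.70. Interest = R$251,510.00, so EBIT − I = R$1,984,650.70.
DCL = contribution ÷ (EBIT − I) = R$4,634,960.70 ÷ R$1,984,650.70 = 2.3354.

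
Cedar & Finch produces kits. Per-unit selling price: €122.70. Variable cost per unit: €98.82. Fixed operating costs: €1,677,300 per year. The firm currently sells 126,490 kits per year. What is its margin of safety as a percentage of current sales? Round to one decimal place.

Contribution margin per unit = €122.70 − €98.82 = €23.88. Break-even units = €1,677,300 ÷ €23.88 = 70,238.69; break-even revenue = 70,238.69 × €122.70 = €8,618,287.69.
Current sales = 126,490 × €122.70 = €15,520,323.00.
Margin of safety = (€15,520,323.00 − €8,618,287.69) ÷ €15,520,323.00 = 44.5%.

44.5%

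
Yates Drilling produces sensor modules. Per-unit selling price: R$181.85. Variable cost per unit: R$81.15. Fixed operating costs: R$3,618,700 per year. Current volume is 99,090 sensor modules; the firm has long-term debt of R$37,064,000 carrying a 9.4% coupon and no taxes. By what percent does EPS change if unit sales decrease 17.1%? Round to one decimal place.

Total contribution margin = 99,090 × R$100.70 = R$9,978,363.00.
Operating income = contribution − fixed costs = R$9,978,363.00 − R$3,618,700 = R$6,359,663.00.
Interest = R$3,484,016.00, so EBIT − I = R$2,875,647.00.
DCL = total CM / (EBIT − I) = R$9,978,363.00 / R$2,875,647.00 = 3.4700.
EPS therefore changes by 3.4700 × (-17.1%) = -59.3%.

-59.3%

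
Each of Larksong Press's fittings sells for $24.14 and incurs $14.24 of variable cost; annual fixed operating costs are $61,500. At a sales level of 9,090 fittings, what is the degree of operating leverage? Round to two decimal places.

Total contribution margin = 9,090 × $9.90 = $89,991.00.
Operating income = contribution − fixed costs = $89,991.00 − $61,500 = $28,491.00.
So DOL = total CM / EBIT = $89,991.00 / $28,491.00 = 3.1586.

3.16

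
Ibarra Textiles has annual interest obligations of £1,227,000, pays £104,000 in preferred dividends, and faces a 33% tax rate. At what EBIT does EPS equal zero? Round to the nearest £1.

£1,382,224

Preferred dividends are paid after tax, so their pre-tax equivalent is £104,000 ÷ (1 − 0.33) = £155,223.88.
EPS = 0 when EBIT covers interest plus the pre-tax preferred burden: £1,227,000 + £155,223.88 = £1,382,223.88.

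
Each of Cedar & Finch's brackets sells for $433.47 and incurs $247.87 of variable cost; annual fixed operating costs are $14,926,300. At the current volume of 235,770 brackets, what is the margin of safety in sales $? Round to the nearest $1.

Contribution margin per unit = $433.47 − $247.87 = $185.60. Break-even units = $14,926,300 ÷ $185.60 = 80,421.88; break-even revenue = 80,421.88 × $433.47 = $34,860,470.16.
Current sales = 235,770 × $433.47 = $102,199,221.90.
Margin of safety = $102,199,221.90 − $34,860,470.16 = $67,338,752.

$67,338,752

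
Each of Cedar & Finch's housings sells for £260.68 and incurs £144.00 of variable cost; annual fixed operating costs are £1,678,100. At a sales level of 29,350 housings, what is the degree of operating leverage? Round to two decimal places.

Contribution at this volume is 29,350 × £116.68 = £3,424,558.00.
Operating income = contribution − fixed costs = £3,424,558.00 − £1,678,100 = £1,746,458.00.
DOL = contribution ÷ EBIT = £3,424,558.00 ÷ £1,746,458.00 = 1.9609.

1.96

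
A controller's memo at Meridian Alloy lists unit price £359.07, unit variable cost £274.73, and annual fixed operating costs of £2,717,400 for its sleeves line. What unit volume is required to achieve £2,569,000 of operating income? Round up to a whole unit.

Unit CM = price − variable cost = £359.07 − £274.73 = £84.34.
Units = (FC + target) / CM = (£2,717,400 + £2,569,000) / £84.34 = 62,679.63, so 62,680 sleeves.

62,680 sleeves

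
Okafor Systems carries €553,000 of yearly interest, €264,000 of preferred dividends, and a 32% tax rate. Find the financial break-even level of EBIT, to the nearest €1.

€941,235

Grossing the preferred dividend up to pre-tax terms: €264,000 / (1 − 0.32) = €388,235.29.
EPS = 0 when EBIT covers interest plus the pre-tax preferred burden: €553,000 + €388,235.29 = €941,235.29.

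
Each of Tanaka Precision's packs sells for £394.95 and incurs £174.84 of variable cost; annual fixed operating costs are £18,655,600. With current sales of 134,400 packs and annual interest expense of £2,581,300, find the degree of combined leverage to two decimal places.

Contribution at this volume is 134,400 × £220.11 = £29,582,784.00.
EBIT = £29,582,784.00 − £18,655,600 = £10,927,184.00. Interest = £2,581,300.00.
DOL = £29,582,784.00 ÷ £10,927,184.00 = 2.7073; DFL = £10,927,184.00 ÷ £8,345,884.00 = 1.3093.
Combined leverage = 2.7073 × 1.3093 = 3.5447.

3.54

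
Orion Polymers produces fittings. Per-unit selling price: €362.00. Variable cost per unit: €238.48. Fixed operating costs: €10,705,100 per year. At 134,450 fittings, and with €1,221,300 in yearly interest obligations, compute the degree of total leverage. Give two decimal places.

3.55

Total contribution margin = 134,450 × €123.52 = €16,607,264.00.
Operating income = contribution − fixed costs = €16,607,264.00 − €10,705,100 = €5,902,164.00. Interest = €1,221,300.00, so EBIT − I = €4,680,864.00.
DCL = contribution ÷ (EBIT − I) = €16,607,264.00 ÷ €4,680,864.00 = 3.5479.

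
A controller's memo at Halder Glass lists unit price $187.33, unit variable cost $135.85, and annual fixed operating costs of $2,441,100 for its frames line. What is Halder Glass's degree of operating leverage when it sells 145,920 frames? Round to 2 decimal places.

At 145,920 units, contribution = 145,920 × $51.48 = $7,511,961.60.
EBIT = $7,511,961.60 − $2,441,100 = $5,070,861.60.
So DOL = total CM / EBIT = $7,511,961.60 / $5,070,861.60 = 1.4814.

1.48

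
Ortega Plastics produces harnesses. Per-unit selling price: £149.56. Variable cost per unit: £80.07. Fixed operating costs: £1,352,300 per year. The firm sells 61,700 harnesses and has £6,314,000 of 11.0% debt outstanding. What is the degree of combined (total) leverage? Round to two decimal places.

At 61,700 units, contribution = 61,700 × £69.49 = £4,287,533.00.
EBIT = £4,287,533.00 − £1,352,300 = £2,935,233.00. Interest = £694,540.00.
DOL = £4,287,533.00 ÷ £2,935,233.00 = 1.4607; DFL = £2,935,233.00 ÷ £2,240,693.00 = 1.3100.
DCL = DOL × DFL = 1.4607 × 1.3100 = 1.9135.

1.91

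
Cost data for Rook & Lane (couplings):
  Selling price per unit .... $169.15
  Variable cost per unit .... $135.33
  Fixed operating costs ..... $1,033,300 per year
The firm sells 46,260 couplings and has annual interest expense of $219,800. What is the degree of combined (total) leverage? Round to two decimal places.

5.02

Contribution at this volume is 46,260 × $33.82 = $1,564,513.20.
EBIT = $1,564,513.20 − $1,033,300 = $531,213.20. Interest = $219,800.00.
DOL = $1,564,513.20 ÷ $531,213.20 = 2.9452; DFL = $531,213.20 ÷ $311,413.20 = 1.7058.
DCL = DOL × DFL = 2.9452 × 1.7058 = 5.0239.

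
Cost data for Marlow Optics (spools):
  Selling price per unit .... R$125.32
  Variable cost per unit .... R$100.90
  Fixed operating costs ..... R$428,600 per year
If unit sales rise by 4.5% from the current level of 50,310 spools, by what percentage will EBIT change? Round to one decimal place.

At 50,310 units, contribution = 50,310 × R$24.42 = R$1,228,570.20.
EBIT = R$1,228,570.20 − R$428,600 = R$799,970.20.
DOL = contribution ÷ EBIT = R$1,228,570.20 ÷ R$799,970.20 = 1.5358.
%ΔEBIT = DOL × %ΔSales = 1.5358 × +4.5% = +6.9%.

+6.9%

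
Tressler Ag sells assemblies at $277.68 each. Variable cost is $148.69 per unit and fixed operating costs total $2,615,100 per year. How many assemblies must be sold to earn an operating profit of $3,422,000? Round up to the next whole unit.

Unit CM = price − variable cost = $277.68 − $148.69 = $128.99.
Need Q such that Q × $128.99 − $2,615,100 = $3,422,000, i.e. Q = $6,037,100 / $128.99 = 46,802.85 → 46,803.

46,803 assemblies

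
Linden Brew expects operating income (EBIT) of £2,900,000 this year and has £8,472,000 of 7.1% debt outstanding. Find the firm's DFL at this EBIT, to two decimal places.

1.26

Annual interest charges come to £601,512.00.
DFL = EBIT ÷ (EBIT − I) = £2,900,000 ÷ (£2,900,000 − £601,512.00) = £2,900,000 ÷ £2,298,488.00 = 1.2617.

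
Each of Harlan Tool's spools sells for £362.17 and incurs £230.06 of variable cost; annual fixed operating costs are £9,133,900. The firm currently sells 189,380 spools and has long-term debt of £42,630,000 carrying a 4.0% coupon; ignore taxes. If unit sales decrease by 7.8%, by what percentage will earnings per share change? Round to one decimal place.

At 189,380 units, contribution = 189,380 × £132.11 = £25,018,991.80.
Subtracting fixed costs: EBIT = £25,018,991.80 − £9,133,900 = £15,885,091.80.
After interest of £1,705,200.00, pre-tax earnings = £14,179,891.80.
DCL = total CM / (EBIT − I) = £25,018,991.80 / £14,179,891.80 = 1.7644.
EPS therefore changes by 1.7644 × (-7.8%) = -13.8%.

-13.8%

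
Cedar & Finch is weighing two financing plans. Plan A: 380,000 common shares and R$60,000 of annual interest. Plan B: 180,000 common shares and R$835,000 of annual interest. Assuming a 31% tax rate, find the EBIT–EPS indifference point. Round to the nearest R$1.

R$1,532,500

At indifference, (EBIT − 60,000)(1 − t)/380,000 = (EBIT − 835,000)(1 − t)/180,000.
The (1 − t) factor cancels: (EBIT − 60,000) × 180,000 = (EBIT − 835,000) × 380,000.
EBIT × (380,000 − 180,000) = 835,000 × 380,000 − 60,000 × 180,000 = 306,500,000,000, so EBIT = 306,500,000,000 ÷ 200,000 = 1,532,500.00.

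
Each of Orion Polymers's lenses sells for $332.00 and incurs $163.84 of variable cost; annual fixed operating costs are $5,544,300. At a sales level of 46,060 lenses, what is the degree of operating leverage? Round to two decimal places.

At 46,060 units, contribution = 46,060 × $168.16 = $7,745,449.60.
EBIT = $7,745,449.60 − $5,544,300 = $2,201,149.60.
Degree of operating leverage = $7,745,449.60 / $2,201,149.60 = 3.5188.

3.52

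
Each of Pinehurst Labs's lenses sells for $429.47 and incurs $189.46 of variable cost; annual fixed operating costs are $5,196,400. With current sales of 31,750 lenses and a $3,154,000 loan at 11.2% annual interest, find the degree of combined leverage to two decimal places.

3.68

At 31,750 units, contribution = 31,750 × $240.01 = $7,620,317.50.
Subtracting fixed costs: EBIT = $7,620,317.50 − $5,196,400 = $2,423,917.50. Interest = $353,248.00.
DOL = $7,620,317.50 ÷ $2,423,917.50 = 3.1438; DFL = $2,423,917.50 ÷ $2,070,669.50 = 1.1706.
DCL = DOL × DFL = 3.1438 × 1.1706 = 3.6801.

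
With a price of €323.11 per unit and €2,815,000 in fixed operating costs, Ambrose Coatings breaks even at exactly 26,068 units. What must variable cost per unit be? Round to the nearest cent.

At break-even, FC = Q × (P − VC), so P − VC = €2,815,000 ÷ 26,068 = €107.9868.
Hence VC = price − CM = €323.11 − €107.9868 = €215.12.

€215.12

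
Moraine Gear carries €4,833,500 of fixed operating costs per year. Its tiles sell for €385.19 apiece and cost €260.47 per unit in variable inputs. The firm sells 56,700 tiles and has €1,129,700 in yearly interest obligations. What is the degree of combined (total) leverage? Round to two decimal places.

Total contribution margin = 56,700 × €124.72 = €7,071,624.00.
Operating income = contribution − fixed costs = €7,071,624.00 − €4,833,500 = €2,238,124.00. Interest = €1,129,700.00.
DOL = €7,071,624.00 ÷ €2,238,124.00 = 3.1596; DFL = €2,238,124.00 ÷ €1,108,424.00 = 2.0192.
DCL = DOL × DFL = 3.1596 × 2.0192 = 6.3799.

6.38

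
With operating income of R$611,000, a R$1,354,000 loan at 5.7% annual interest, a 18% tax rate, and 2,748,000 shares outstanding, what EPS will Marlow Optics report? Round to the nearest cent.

Pre-tax income = R$611,000 − R$77,178.00 = R$533,822.00.
After tax at 18%: net income = R$533,822.00 × 0.82 = R$437,734.04.
Per share: R$437,734.04 / 2,748,000 shares = R$0.16.

R$0.16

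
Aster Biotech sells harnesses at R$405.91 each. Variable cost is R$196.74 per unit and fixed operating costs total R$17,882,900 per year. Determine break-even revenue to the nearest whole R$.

R$34,703,102

Contribution margin per unit = R$405.91 − R$196.74 = R$209.17, a CM ratio of R$209.17 ÷ R$405.91 = 0.5153.
Break-even revenue = fixed costs × price ÷ CM = R$17,882,900 × R$405.91 ÷ R$209.17 = R$34,703,102.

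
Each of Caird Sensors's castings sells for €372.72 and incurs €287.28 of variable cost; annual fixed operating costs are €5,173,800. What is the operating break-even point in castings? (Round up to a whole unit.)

60,555 castings

Each unit contributes €372.72 − €287.28 = €85.44.
Units to break even: €5,173,800 ÷ €85.44 = 60,554.78, rounded up to 60,555.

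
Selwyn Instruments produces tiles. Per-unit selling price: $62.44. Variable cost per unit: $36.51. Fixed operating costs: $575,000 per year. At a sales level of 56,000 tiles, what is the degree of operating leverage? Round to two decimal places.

Contribution at this volume is 56,000 × $25.93 = $1,452,080.00.
Operating income = contribution − fixed costs = $1,452,080.00 − $575,000 = $877,080.00.
Degree of operating leverage = $1,452,080.00 / $877,080.00 = 1.6556.

1.66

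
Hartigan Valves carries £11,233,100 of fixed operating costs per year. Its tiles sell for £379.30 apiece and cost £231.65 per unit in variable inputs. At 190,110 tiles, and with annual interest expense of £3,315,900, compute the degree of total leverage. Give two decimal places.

2.08

At 190,110 units, contribution = 190,110 × £147.65 = £28,069,741.50.
Operating income = contribution − fixed costs = £28,069,741.50 − £11,233,100 = £16,836,641.50. Interest = £3,315,900.00, so EBIT − I = £13,520,741.50.
Degree of total leverage = total CM / (EBIT − interest) = £28,069,741.50 / £13,520,741.50 = 2.0761.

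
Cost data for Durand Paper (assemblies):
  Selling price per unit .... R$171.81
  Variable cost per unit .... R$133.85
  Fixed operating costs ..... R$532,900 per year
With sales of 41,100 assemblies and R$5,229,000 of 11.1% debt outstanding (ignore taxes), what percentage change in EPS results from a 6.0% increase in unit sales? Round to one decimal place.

Total contribution margin = 41,100 × R$37.96 = R$1,560,156.00.
Operating income = contribution − fixed costs = R$1,560,156.00 − R$532,900 = R$1,027,256.00.
Interest = R$580,419.00, so EBIT − I = R$446,837.00.
Degree of combined leverage = contribution ÷ (EBIT − I) = R$1,560,156.00 ÷ R$446,837.00 = 3.4916.
%ΔEPS = DCL × %ΔSales = 3.4916 × +6.0% = +20.9%.

+20.9%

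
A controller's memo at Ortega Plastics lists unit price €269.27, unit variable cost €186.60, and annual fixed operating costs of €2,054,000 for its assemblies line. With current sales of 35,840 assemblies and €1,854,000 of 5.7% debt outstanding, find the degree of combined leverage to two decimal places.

3.69

At 35,840 units, contribution = 35,840 × €82.67 = €2,962,892.80.
Subtracting fixed costs: EBIT = €2,962,892.80 − €2,054,000 = €908,892.80. Interest = €105,678.00.
DOL = €2,962,892.80 ÷ €908,892.80 = 3.2599; DFL = €908,892.80 ÷ €803,214.80 = 1.1316.
Combined leverage = 3.2599 × 1.1316 = 3.6889.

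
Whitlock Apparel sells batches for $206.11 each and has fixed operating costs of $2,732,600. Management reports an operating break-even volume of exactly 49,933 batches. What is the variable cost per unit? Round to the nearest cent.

Contribution per unit must be FC / Q = $2,732,600 / 49,933 = $54.7253.
Variable cost per unit = $206.11 − $54.7253 = $151.38.

$151.38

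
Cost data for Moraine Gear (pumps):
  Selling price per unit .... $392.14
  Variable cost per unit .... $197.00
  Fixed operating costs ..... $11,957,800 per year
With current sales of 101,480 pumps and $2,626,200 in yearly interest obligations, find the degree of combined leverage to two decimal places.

Total contribution margin = 101,480 × $195.14 = $19,802,807.20.
Operating income = contribution − fixed costs = $19,802,807.20 − $11,957,800 = $7,845,007.20. Interest = $2,626,200.00, so EBIT − I = $5,218,807.20.
DCL = contribution ÷ (EBIT − I) = $19,802,807.20 ÷ $5,218,807.20 = 3.7945.

3.79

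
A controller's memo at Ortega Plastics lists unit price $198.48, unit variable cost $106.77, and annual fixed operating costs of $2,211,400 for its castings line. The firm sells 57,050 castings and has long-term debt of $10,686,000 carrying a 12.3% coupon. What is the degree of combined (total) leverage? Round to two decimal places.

At 57,050 units, contribution = 57,050 × $91.71 = $5,232,055.50.
EBIT = $5,232,055.50 − $2,211,400 = $3,020,655.50. Interest = $1,314,378.00, so EBIT − I = $1,706,277.50.
Degree of total leverage = total CM / (EBIT − interest) = $5,232,055.50 / $1,706,277.50 = 3.0664.

3.07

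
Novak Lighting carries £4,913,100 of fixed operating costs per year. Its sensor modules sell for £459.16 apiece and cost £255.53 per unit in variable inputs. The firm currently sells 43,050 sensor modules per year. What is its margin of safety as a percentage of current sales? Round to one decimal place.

Unit CM = price − variable cost = £459.16 − £255.53 = £203.63. Break-even units = £4,913,100 ÷ £203.63 = 24,127.58; break-even revenue = 24,127.58 × £459.16 = £11,078,421.63.
Actual sales revenue = 43,050 × £459.16 = £19,766,838.00.
Margin of safety = (£19,766,838.00 − £11,078,421.63) ÷ £19,766,838.00 = 44.0%.

44.0%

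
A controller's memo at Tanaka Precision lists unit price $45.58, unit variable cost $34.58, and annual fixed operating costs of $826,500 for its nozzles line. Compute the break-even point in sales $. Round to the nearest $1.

CM per unit = $45.58 − $34.58 = $11.00; CM ratio = $11.00 / $45.58 = 0.2413.
Break-even revenue = fixed costs × price ÷ CM = $826,500 × $45.58 ÷ $11.00 = $3,424,715.

$3,424,715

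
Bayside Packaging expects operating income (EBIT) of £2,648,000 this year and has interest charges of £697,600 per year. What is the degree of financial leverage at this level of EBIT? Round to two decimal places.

Interest = £697,600.00.
DFL = EBIT ÷ (EBIT − I) = £2,648,000 ÷ (£2,648,000 − £697,600.00) = £2,648,000 ÷ £1,950,400.00 = 1.3577.

1.36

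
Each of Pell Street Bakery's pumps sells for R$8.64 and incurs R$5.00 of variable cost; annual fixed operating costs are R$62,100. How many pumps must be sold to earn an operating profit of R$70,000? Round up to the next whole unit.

36,292 pumps

Unit CM = price − variable cost = R$8.64 − R$5.00 = R$3.64.
Required volume = (fixed costs + target profit) ÷ CM = (R$62,100 + R$70,000) ÷ R$3.64 = 36,291.21, so 36,292 pumps.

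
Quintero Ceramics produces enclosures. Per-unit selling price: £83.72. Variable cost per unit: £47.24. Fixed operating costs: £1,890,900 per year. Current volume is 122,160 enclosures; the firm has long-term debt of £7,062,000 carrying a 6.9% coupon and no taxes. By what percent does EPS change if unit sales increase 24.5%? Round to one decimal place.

+52.5%

Contribution at this volume is 122,160 × £36.48 = £4,456,396.80.
Subtracting fixed costs: EBIT = £4,456,396.80 − £1,890,900 = £2,565,496.80.
Interest = £487,278.00, so EBIT − I = £2,078,218.80.
Degree of combined leverage = contribution ÷ (EBIT − I) = £4,456,396.80 ÷ £2,078,218.80 = 2.1443.
EPS therefore changes by 2.1443 × (+24.5%) = +52.5%.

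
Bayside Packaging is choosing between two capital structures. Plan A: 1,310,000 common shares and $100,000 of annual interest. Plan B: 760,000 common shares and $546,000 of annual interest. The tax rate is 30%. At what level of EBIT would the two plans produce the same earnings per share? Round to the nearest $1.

At indifference, (EBIT − 100,000)(1 − t)/1,310,000 = (EBIT − 546,000)(1 − t)/760,000.
The (1 − t) factor cancels: (EBIT − 100,000) × 760,000 = (EBIT − 546,000) × 1,310,000.
Solving, EBIT = (546,000·1,310,000 − 100,000·760,000) / (1,310,000 − 760,000) = 639,260,000,000 / 550,000 = 1,162,290.91.

$1,162,291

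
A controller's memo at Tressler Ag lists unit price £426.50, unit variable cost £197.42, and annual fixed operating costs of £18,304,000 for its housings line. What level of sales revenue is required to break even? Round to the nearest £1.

Contribution margin per unit = £426.50 − £197.42 = £229.08, a CM ratio of £229.08 ÷ £426.50 = 0.5371.
Break-even revenue = fixed costs × price ÷ CM = £18,304,000 × £426.50 ÷ £229.08 = £34,078,296.

£34,078,296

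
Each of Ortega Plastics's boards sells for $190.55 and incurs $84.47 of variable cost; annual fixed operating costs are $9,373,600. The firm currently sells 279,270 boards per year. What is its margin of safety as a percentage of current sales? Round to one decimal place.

68.4%

Contribution margin per unit = $190.55 − $84.47 = $106.08. Break-even units = $9,373,600 ÷ $106.08 = 88,363.50; break-even revenue = 88,363.50 × $190.55 = $16,837,664.78.
Current sales = 279,270 × $190.55 = $53,214,898.50.
Margin of safety = ($53,214,898.50 − $16,837,664.78) ÷ $53,214,898.50 = 68.4%.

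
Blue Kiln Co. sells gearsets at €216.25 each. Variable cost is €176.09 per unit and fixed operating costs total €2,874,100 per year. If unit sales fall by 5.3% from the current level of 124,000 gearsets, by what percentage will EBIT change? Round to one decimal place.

-12.5%

Contribution at this volume is 124,000 × €40.16 = €4,979,840.00.
Subtracting fixed costs: EBIT = €4,979,840.00 − €2,874,100 = €2,105,740.00.
So DOL = total CM / EBIT = €4,979,840.00 / €2,105,740.00 = 2.3649.
%ΔEBIT = DOL × %ΔSales = 2.3649 × -5.3% = -12.5%.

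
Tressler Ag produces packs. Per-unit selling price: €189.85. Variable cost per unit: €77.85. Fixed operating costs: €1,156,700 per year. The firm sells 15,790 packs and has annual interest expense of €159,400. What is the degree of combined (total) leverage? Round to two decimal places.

Contribution at this volume is 15,790 × €112.00 = €1,768,480.00.
EBIT = €1,768,480.00 − €1,156,700 = €611,780.00. Interest = €159,400.00, so EBIT − I = €452,380.00.
Degree of total leverage = total CM / (EBIT − interest) = €1,768,480.00 / €452,380.00 = 3.9093.

3.91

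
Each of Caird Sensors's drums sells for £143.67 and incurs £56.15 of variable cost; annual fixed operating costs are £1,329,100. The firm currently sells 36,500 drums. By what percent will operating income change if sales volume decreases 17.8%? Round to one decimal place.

Total contribution margin = 36,500 × £87.52 = £3,194,480.00.
EBIT = £3,194,480.00 − £1,329,100 = £1,865,380.00.
So DOL = total CM / EBIT = £3,194,480.00 / £1,865,380.00 = 1.7125.
%ΔEBIT = DOL × %ΔSales = 1.7125 × -17.8% = -30.5%.

-30.5%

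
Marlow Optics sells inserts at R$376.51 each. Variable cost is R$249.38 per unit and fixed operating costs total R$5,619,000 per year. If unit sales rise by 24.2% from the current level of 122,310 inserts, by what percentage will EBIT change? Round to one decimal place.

+37.9%

Contribution at this volume is 122,310 × R$127.13 = R$15,549,270.30.
Subtracting fixed costs: EBIT = R$15,549,270.30 − R$5,619,000 = R$9,930,270.30.
Degree of operating leverage = R$15,549,270.30 / R$9,930,270.30 = 1.5658.
Operating income changes by 1.5658 × +24.2% = +37.9%.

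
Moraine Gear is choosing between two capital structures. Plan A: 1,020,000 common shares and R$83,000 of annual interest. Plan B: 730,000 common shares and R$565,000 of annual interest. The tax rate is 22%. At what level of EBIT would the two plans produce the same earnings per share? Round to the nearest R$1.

R$1,778,310

Set EPS_A = EPS_B: (EBIT − R$83,000)(1 − 0.22) ÷ 1,020,000 = (EBIT − R$565,000)(1 − 0.22) ÷ 730,000.
The (1 − t) factor cancels: (EBIT − 83,000) × 730,000 = (EBIT − 565,000) × 1,020,000.
EBIT × (1,020,000 − 730,000) = 565,000 × 1,020,000 − 83,000 × 730,000 = 515,710,000,000, so EBIT = 515,710,000,000 ÷ 290,000 = 1,778,310.34.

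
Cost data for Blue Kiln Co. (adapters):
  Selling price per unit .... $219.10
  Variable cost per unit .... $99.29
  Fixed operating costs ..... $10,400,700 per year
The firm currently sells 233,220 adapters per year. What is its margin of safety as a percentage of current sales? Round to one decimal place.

62.8%

Each unit contributes $219.10 − $99.29 = $119.81. Break-even units = $10,400,700 ÷ $119.81 = 86,809.95; break-even revenue = 86,809.95 × $219.10 = $19,020,059.84.
Actual sales revenue = 233,220 × $219.10 = $51,098,502.00.
Margin of safety = ($51,098,502.00 − $19,020,059.84) ÷ $51,098,502.00 = 62.8%.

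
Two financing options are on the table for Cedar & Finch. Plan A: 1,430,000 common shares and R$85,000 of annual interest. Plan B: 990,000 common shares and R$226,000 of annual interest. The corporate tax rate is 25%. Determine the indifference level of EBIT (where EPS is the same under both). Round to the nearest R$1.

R$543,250

Set EPS_A = EPS_B: (EBIT − R$85,000)(1 − 0.25) ÷ 1,430,000 = (EBIT − R$226,000)(1 − 0.25) ÷ 990,000.
The (1 − t) factor cancels: (EBIT − 85,000) × 990,000 = (EBIT − 226,000) × 1,430,000.
Solving, EBIT = (226,000·1,430,000 − 85,000·990,000) / (1,430,000 − 990,000) = 239,030,000,000 / 440,000 = 543,250.00.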